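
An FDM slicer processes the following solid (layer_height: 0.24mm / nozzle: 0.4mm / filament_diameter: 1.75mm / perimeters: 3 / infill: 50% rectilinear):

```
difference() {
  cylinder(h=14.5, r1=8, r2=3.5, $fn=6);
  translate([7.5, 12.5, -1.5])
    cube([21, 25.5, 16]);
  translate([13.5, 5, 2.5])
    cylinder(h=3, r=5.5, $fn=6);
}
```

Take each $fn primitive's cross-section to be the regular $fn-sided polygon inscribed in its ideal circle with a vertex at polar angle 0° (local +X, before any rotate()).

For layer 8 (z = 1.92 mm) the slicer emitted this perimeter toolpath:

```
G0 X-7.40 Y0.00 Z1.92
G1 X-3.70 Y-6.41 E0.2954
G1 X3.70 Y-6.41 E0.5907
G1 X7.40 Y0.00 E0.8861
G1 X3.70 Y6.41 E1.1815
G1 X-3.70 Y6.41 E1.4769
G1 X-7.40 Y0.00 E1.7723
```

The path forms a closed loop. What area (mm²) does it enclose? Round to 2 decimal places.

142.30 mm²

Apply the shoelace formula to the sequence of (X, Y) vertices; enclosed area = 142.30 mm².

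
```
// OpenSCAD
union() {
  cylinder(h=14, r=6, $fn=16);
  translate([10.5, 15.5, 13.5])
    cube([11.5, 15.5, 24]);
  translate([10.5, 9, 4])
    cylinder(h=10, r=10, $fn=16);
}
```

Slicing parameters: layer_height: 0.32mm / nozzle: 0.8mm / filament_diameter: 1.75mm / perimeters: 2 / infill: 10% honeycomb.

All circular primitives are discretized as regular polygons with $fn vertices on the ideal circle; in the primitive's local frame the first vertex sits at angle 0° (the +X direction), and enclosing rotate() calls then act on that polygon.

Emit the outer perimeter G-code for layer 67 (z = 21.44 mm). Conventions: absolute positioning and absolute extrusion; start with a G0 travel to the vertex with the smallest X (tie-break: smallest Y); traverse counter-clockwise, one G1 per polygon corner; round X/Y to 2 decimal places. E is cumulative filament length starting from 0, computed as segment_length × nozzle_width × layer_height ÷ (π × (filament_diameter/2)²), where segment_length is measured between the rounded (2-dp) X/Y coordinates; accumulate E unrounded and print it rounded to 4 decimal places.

At z = 21.44 mm: the cylinder is not intersected at this z (z outside [0, 14]); the 11.5×15.5 cube at (10.5, 15.5) contributes its full rectangle; the cylinder at (10.5, 9) is not intersected at this z (z outside [4, 14]); Taking the union: only the 11.5×15.5 cube at (10.5, 15.5) is present, so the union is just that shape — 1 connected region. The outline is a single polygon with 4 vertices. Extrusion per mm of travel: 0.8 × 0.32 / (π × 0.875²) = 0.106432. Accumulating E over each segment gives final E = 5.7474.

G0 X10.50 Y15.50 Z21.44
G1 X22.00 Y15.50 E1.2240
G1 X22.00 Y31.00 E2.8737
G1 X10.50 Y31.00 E4.0976
G1 X10.50 Y15.50 E5.7474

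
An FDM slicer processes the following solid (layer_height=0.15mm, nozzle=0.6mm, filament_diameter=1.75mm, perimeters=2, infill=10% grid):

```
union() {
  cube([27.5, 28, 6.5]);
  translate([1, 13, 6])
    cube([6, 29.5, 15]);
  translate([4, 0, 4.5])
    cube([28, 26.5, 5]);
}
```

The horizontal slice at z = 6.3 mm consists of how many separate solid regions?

1

At z = 6.3 mm: the 27.5×28 cube contributes its full rectangle; the cube at (1, 13) (footprint 6×29.5) is included at this height; the 28×26.5 cube at (4, 0) contributes its full rectangle; Combining (union): the regions partially overlap (shared area 712.75 mm²), so overlapping operands fuse into one piece — 1 connected region. The result has 1 disconnected region.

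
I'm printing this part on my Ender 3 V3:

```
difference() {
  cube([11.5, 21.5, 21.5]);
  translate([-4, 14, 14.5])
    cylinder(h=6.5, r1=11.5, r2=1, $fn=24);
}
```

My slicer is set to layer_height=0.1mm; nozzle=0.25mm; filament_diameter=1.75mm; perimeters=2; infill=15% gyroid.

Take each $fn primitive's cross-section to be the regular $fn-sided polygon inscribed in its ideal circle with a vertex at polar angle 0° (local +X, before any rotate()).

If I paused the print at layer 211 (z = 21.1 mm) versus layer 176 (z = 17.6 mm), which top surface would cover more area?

Layer 211 (z = 21.1): the 11.5×21.5 cube contributes its full rectangle (area 247.25 mm²); the cone at (-4, 14) is not intersected at this z (z outside [14.5, 21]); After the difference (first − rest): none of the subtracted shapes is present at this height, so the 11.5×21.5 cube is unchanged — area = 247.25 mm². So its area = 247.25 mm². Layer 176 (z = 17.6): the cube (footprint 11.5×21.5) is included at this height (area 247.25 mm²); the cone at (-4, 14) (r1=11.5→r2=1) has section circumradius 6.492 here — a regular 24-gon (area = (24/2)·6.492²·sin(360°/24) = 130.91 mm²); Taking the first minus the rest: starting from the 11.5×21.5 cube (247.25 mm²), the cone at (-4, 14) partially overlaps it — only the 17.34 mm² overlap (of its 130.91 mm²) is removed, clipping the outline — area = 229.91 mm². So its area = 229.91 mm². Layer 211 is larger (247.25 vs 229.91 mm²).

layer 211 (z = 21.1 mm)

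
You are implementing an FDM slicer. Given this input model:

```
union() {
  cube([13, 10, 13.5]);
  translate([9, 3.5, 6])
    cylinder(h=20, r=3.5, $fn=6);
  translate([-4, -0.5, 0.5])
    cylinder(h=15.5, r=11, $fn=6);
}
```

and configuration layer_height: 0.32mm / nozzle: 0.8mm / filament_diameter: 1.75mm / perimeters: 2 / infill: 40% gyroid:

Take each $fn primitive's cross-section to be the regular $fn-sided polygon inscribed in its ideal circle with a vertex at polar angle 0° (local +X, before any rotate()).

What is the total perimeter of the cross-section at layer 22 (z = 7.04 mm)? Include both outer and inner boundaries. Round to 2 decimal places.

84.34 mm

At z = 7.04 mm: the cube (footprint 13×10) is included at this height (perimeter 46.00 mm); the r=3.5 cylinder at (9, 3.5) contributes a regular 6-gon of circumradius 3.5 (perimeter = 2·6·3.500·sin(180°/6) = 21.00 mm); the r=11 cylinder at (-4, -0.5) gives a regular 6-gon of circumradius 11 (constant along its height) (perimeter = 2·6·11.000·sin(180°/6) = 66.00 mm); Taking the union: the regions partially overlap (shared area 68.89 mm²), so the edge portions inside another operand are dropped and the merged outline is re-measured after clipping — boundary = 84.34 mm. Overall, the cross-section is a single solid region. Total boundary length (outer) = 84.34 mm.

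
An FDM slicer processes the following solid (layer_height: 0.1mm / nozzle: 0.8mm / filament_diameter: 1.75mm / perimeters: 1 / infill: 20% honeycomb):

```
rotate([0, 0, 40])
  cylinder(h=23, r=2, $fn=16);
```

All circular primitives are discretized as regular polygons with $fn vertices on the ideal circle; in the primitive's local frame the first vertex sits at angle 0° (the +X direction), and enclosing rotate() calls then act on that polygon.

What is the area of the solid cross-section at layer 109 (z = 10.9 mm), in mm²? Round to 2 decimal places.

At z = 10.9 mm: the r=2 cylinder gives a regular 16-gon of circumradius 2 (constant along its height) (area = (16/2)·2.000²·sin(360°/16) = 12.25 mm²); (whole slice rotated 40° about Z — lengths, areas and connectivity unchanged). Overall, the cross-section is a single solid region. Net area = 12.25 mm².

12.25 mm²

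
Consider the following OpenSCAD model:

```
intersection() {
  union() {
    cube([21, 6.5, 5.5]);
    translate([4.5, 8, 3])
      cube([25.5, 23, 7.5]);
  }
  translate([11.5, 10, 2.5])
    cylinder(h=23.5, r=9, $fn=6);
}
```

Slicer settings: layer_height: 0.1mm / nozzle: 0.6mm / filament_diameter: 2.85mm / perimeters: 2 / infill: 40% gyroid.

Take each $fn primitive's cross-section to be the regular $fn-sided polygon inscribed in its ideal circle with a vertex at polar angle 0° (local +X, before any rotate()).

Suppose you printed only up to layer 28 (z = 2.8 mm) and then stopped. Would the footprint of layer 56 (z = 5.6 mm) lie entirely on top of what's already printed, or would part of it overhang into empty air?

part overhangs

Compare the two slices. At z = 2.8: the cube (footprint 21×6.5) is included at this height (area 136.50 mm²); the cube at (4.5, 8) is not intersected at this z (z outside [3, 10.5]); Taking the union: only the 21×6.5 cube is present, so the union is just that shape — area = 136.50 mm²; the cylinder at (11.5, 10): section is a regular 6-gon, circumradius r=9 (area = (6/2)·9.000²·sin(360°/6) = 210.44 mm²); After intersecting: the r=9 cylinder at (11.5, 10) partially overlaps that combined region; clipping to the common part keeps 49.29 mm² — area = 49.29 mm². At z = 5.6: the cube does not reach this height (z outside [0, 5.5]); the 25.5×23 cube at (4.5, 8) contributes its full rectangle (area 586.50 mm²); Taking the union: only the 25.5×23 cube at (4.5, 8) is present, so the union is just that shape — area = 586.50 mm²; the r=9 cylinder at (11.5, 10) gives a regular 6-gon of circumradius 9 (constant along its height) (area = (6/2)·9.000²·sin(360°/6) = 210.44 mm²); After intersecting: the r=9 cylinder at (11.5, 10) partially overlaps the result so far; clipping to the common part keeps 132.60 mm² — area = 132.60 mm². Checking containment: at z = 5.6 the cross-section extends beyond the z = 2.8 cross-section by about 132.60 mm².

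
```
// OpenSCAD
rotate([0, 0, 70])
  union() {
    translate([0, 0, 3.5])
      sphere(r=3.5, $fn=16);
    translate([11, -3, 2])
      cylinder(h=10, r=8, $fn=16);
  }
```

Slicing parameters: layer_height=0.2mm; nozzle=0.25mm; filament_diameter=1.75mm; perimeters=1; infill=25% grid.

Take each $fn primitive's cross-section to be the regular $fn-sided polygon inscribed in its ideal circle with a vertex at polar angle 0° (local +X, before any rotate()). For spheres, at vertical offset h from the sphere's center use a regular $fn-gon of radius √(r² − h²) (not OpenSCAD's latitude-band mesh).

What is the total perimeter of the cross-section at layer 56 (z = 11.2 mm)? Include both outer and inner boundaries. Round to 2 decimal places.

49.94 mm

At z = 11.2 mm: the sphere is not intersected at this z (|z−center|=7.700 > r=3.5); the r=8 cylinder at (11, -3) contributes a regular 16-gon of circumradius 8 (perimeter = 2·16·8.000·sin(180°/16) = 49.94 mm); Merging all regions: only the r=8 cylinder at (11, -3) is present, so the union is just that shape — boundary = 49.94 mm; (rotated 70° about Z; rotation is an isometry so areas/perimeters/island counts are preserved). Overall, the cross-section is a single solid region. Total boundary length (outer) = 49.94 mm.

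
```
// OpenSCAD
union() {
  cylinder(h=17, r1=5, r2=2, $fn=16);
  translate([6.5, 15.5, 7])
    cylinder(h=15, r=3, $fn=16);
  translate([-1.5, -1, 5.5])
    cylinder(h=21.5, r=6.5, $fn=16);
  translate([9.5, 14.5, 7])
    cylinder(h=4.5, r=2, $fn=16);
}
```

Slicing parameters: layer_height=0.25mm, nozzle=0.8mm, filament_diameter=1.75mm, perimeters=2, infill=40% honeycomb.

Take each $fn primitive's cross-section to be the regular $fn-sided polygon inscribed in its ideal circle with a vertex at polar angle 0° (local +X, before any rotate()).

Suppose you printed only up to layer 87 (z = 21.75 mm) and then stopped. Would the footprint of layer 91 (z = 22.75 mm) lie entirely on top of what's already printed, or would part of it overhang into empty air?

Compare the two slices. At z = 21.75: the cone is not intersected at this z (z outside [0, 17]); the r=3 cylinder at (6.5, 15.5) contributes a regular 16-gon of circumradius 3 (area = (16/2)·3.000²·sin(360°/16) = 27.55 mm²); the r=6.5 cylinder at (-1.5, -1) contributes a regular 16-gon of circumradius 6.5 (area = (16/2)·6.500²·sin(360°/16) = 129.35 mm²); the cylinder at (9.5, 14.5) is absent (z outside [7, 11.5]); Merging all regions: the 2 present regions are separate (no shared area or edge), so areas and boundary lengths simply add and each stays a separate island — area = 156.90 mm². At z = 22.75: the cone is absent (z outside [0, 17]); the cylinder at (6.5, 15.5) does not reach this height (z outside [7, 22]); the cylinder at (-1.5, -1): section is a regular 16-gon, circumradius r=6.5 (area = (16/2)·6.500²·sin(360°/16) = 129.35 mm²); the cylinder at (9.5, 14.5) is absent (z outside [7, 11.5]); Merging all regions: only the r=6.5 cylinder at (-1.5, -1) is present, so the union is just that shape — area = 129.35 mm². Checking containment: the cross-section at z = 22.75 is a subset of the cross-section at z = 21.75.

entirely on top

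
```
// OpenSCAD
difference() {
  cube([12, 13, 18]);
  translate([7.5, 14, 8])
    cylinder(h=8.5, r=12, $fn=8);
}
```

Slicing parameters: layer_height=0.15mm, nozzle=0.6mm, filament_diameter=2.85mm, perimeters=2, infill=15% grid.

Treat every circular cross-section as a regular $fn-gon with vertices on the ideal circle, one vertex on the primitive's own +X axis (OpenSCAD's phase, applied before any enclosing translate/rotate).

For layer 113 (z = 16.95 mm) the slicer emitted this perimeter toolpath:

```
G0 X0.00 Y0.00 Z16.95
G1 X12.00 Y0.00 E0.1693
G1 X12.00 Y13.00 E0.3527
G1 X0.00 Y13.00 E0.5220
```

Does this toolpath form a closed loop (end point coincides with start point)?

Start point (G0): (0.00, 0.00). End point (last G1): the path does not return to the start — open.

no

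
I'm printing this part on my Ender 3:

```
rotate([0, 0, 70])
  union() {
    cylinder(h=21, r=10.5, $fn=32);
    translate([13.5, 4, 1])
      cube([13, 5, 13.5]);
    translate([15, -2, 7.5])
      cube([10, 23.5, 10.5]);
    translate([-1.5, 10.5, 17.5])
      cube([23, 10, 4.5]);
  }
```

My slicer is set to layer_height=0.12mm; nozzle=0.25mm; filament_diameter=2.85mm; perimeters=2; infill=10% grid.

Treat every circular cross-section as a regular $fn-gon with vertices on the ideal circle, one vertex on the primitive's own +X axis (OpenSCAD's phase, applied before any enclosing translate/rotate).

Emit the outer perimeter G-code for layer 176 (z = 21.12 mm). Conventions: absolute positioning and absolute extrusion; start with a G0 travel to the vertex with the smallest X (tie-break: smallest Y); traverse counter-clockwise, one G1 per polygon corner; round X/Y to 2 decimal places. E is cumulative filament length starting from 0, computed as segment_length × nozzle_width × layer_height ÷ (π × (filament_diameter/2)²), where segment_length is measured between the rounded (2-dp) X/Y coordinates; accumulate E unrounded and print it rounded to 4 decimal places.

At z = 21.12 mm: the cylinder is not intersected at this z (z outside [0, 21]); the cube at (13.5, 4) is absent (z outside [1, 14.5]); the cube at (15, -2) is not intersected at this z (z outside [7.5, 18]); the 23×10 cube at (-1.5, 10.5) contributes its full rectangle; Combining (union): only the 23×10 cube at (-1.5, 10.5) is present, so the union is just that shape — 1 connected region; (whole slice rotated 70° about Z — lengths, areas and connectivity unchanged). The outline is a single polygon with 4 vertices. Extrusion per mm of travel: 0.25 × 0.12 / (π × 1.425²) = 0.004703. Accumulating E over each segment gives final E = 0.3104.

G0 X-19.78 Y5.60 Z21.12
G1 X-10.38 Y2.18 E0.0470
G1 X-2.51 Y23.79 E0.1552
G1 X-11.91 Y27.21 E0.2022
G1 X-19.78 Y5.60 E0.3104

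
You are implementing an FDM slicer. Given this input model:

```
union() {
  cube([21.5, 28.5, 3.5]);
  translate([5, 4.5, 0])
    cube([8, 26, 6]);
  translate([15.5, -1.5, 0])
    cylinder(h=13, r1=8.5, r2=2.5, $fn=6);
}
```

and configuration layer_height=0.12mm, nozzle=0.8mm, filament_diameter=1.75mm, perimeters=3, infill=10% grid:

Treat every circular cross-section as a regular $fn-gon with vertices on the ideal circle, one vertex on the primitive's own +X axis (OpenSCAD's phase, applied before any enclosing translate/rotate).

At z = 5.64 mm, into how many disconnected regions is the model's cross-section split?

At z = 5.64 mm: the cube is absent (z outside [0, 3.5]); the cube at (5, 4.5) (footprint 8×26) is included at this height; the cone at (15.5, -1.5) contributes a regular 6-gon of circumradius 5.897 (interpolated between r1=8.5 and r2=2.5 at t=0.434); Taking the union: the 2 present regions are separate (no shared area or edge), so areas and boundary lengths simply add and each stays a separate island — 2 connected regions. The result has 2 disconnected regions.

2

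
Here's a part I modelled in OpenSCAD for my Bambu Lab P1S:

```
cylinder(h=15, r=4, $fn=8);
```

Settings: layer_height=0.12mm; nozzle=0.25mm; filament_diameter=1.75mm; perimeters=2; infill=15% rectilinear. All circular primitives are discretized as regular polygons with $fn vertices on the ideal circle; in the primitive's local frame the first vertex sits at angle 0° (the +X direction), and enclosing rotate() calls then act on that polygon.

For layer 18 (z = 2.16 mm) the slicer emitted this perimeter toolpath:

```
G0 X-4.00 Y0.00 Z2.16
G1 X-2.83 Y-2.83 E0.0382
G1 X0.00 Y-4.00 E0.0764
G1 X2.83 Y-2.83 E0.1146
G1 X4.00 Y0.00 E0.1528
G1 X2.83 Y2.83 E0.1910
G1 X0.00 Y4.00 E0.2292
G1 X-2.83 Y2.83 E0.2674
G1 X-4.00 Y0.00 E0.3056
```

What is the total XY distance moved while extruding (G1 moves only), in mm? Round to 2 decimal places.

Sum the Euclidean lengths of each G1 segment: total = 24.50 mm.

24.50 mm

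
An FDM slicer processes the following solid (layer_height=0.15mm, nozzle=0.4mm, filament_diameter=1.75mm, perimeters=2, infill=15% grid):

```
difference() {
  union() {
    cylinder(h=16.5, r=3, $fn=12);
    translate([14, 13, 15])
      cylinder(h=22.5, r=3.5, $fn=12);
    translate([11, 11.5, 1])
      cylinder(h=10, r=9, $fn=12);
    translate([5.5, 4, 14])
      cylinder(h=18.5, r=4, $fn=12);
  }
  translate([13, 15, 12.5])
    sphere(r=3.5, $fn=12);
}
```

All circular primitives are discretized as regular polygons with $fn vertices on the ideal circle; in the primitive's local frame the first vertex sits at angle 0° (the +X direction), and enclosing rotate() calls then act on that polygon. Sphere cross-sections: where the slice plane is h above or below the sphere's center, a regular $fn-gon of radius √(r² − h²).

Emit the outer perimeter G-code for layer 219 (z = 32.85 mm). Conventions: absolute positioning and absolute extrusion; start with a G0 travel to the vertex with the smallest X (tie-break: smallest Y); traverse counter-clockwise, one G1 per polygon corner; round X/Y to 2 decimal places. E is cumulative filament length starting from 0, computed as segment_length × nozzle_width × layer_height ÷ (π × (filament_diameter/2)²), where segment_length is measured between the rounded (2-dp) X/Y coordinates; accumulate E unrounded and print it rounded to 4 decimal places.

At z = 32.85 mm: the cylinder is not intersected at this z (z outside [0, 16.5]); the r=3.5 cylinder at (14, 13) gives a regular 12-gon of circumradius 3.5 (constant along its height); the cylinder at (11, 11.5) is absent (z outside [1, 11]); the cylinder at (5.5, 4) is not intersected at this z (z outside [14, 32.5]); Taking the union: only the r=3.5 cylinder at (14, 13) is present, so the union is just that shape — 1 connected region; the sphere at (13, 15) does not reach this height (|z−center|=20.350 > r=3.5); After the difference (first − rest): none of the subtracted shapes is present at this height, so that combined region is unchanged — 1 connected region. The outline is a single polygon with 12 vertices. Extrusion per mm of travel: 0.4 × 0.15 / (π × 0.875²) = 0.024945. Accumulating E over each segment gives final E = 0.5422.

G0 X10.50 Y13.00 Z32.85
G1 X10.97 Y11.25 E0.0452
G1 X12.25 Y9.97 E0.0904
G1 X14.00 Y9.50 E0.1356
G1 X15.75 Y9.97 E0.1808
G1 X17.03 Y11.25 E0.2259
G1 X17.50 Y13.00 E0.2711
G1 X17.03 Y14.75 E0.3163
G1 X15.75 Y16.03 E0.3615
G1 X14.00 Y16.50 E0.4067
G1 X12.25 Y16.03 E0.4519
G1 X10.97 Y14.75 E0.4970
G1 X10.50 Y13.00 E0.5422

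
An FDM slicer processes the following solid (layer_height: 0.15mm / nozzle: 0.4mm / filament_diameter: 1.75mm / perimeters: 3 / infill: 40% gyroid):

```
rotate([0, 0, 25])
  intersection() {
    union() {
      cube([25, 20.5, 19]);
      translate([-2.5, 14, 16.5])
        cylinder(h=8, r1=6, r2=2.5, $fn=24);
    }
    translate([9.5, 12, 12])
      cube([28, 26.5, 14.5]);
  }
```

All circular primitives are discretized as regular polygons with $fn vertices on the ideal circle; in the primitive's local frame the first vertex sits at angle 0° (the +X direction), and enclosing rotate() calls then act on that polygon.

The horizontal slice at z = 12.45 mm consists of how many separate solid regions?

1

At z = 12.45 mm: the cube (footprint 25×20.5) is included at this height; the cone at (-2.5, 14) does not reach this height (z outside [16.5, 24.5]); Taking the union: only the 25×20.5 cube is present, so the union is just that shape — 1 connected region; the cube at (9.5, 12) is present — its section is the full 28×26.5 rectangle; After intersecting: the 28×26.5 cube at (9.5, 12) partially overlaps the result so far; clipping to the common part keeps 131.75 mm² — 1 connected region; (whole slice rotated 25° about Z — lengths, areas and connectivity unchanged). The result has 1 disconnected region.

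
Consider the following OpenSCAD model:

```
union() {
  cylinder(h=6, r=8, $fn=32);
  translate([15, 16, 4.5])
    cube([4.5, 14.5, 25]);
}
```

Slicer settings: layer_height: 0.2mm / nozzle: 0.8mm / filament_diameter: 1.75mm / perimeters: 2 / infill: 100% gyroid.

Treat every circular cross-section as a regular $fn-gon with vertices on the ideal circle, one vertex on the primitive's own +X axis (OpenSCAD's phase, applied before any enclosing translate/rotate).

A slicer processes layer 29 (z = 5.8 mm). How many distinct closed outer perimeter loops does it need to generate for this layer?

At z = 5.8 mm: the r=8 cylinder gives a regular 32-gon of circumradius 8 (constant along its height); the cube at (15, 16) is present — its section is the full 4.5×14.5 rectangle; Combining (union): the 2 present regions are separate (no shared area or edge), so areas and boundary lengths simply add and each stays a separate island — 2 connected regions. The result has 2 disconnected regions.

2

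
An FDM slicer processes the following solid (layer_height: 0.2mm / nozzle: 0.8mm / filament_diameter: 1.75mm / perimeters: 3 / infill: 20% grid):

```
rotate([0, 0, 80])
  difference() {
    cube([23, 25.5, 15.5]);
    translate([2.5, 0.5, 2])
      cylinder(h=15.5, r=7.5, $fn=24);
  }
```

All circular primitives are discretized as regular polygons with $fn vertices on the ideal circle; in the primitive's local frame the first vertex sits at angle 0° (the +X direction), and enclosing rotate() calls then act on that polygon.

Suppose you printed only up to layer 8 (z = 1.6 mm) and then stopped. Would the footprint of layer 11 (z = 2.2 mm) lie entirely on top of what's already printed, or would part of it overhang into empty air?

entirely on top

Compare the two slices. At z = 1.6: the 23×25.5 cube contributes its full rectangle (area 586.50 mm²); the cylinder at (2.5, 0.5) does not reach this height (z outside [2, 17.5]); Subtracting the remaining from the first: none of the subtracted shapes is present at this height, so the 23×25.5 cube is unchanged — area = 586.50 mm²; (rotated 80° about Z; rotation is an isometry so areas/perimeters/island counts are preserved). At z = 2.2: the 23×25.5 cube contributes its full rectangle (area 586.50 mm²); the cylinder at (2.5, 0.5): section is a regular 24-gon, circumradius r=7.5 (area = (24/2)·7.500²·sin(360°/24) = 174.70 mm²); After the difference (first − rest): starting from the 23×25.5 cube (586.50 mm²), the r=7.5 cylinder at (2.5, 0.5) partially overlaps it — only the 66.95 mm² overlap (of its 174.70 mm²) is removed, clipping the outline — area = 519.55 mm²; (whole slice rotated 80° about Z — lengths, areas and connectivity unchanged). Checking containment: the cross-section at z = 2.2 is a subset of the cross-section at z = 1.6.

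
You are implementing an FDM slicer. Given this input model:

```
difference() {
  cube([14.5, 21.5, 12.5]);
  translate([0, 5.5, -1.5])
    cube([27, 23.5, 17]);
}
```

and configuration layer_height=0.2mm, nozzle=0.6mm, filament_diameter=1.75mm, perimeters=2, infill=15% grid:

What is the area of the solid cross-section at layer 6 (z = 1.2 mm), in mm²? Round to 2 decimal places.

At z = 1.2 mm: the 14.5×21.5 cube contributes its full rectangle (area 311.75 mm²); the 27×23.5 cube at (0, 5.5) contributes its full rectangle (area 634.50 mm²); Subtracting the remaining from the first: starting from the 14.5×21.5 cube (311.75 mm²), the 27×23.5 cube at (0, 5.5) partially overlaps it — only the 232.00 mm² overlap (of its 634.50 mm²) is removed, clipping the outline — area = 79.75 mm². Overall, the cross-section is a single solid region. Net area = 79.75 mm².

79.75 mm²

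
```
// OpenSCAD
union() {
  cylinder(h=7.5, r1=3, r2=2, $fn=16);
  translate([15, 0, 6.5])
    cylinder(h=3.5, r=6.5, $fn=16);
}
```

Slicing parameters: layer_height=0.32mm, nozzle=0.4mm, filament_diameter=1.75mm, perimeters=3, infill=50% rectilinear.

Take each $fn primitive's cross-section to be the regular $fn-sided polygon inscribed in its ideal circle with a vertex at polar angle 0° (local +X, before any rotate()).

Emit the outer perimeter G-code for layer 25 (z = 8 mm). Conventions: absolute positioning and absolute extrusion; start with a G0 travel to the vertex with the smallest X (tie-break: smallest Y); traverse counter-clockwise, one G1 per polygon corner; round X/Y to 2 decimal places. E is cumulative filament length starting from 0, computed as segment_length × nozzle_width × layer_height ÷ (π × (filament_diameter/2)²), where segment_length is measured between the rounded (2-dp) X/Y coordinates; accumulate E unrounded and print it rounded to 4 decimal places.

At z = 8 mm: the cone is not intersected at this z (z outside [0, 7.5]); the r=6.5 cylinder at (15, 0) gives a regular 16-gon of circumradius 6.5 (constant along its height); Combining (union): only the r=6.5 cylinder at (15, 0) is present, so the union is just that shape — 1 connected region. The outline is a single polygon with 16 vertices. Extrusion per mm of travel: 0.4 × 0.32 / (π × 0.875²) = 0.053216. Accumulating E over each segment gives final E = 2.1608.

G0 X8.50 Y0.00 Z8.00
G1 X8.99 Y-2.49 E0.1350
G1 X10.40 Y-4.60 E0.2701
G1 X12.51 Y-6.01 E0.4051
G1 X15.00 Y-6.50 E0.5402
G1 X17.49 Y-6.01 E0.6752
G1 X19.60 Y-4.60 E0.8103
G1 X21.01 Y-2.49 E0.9453
G1 X21.50 Y0.00 E1.0804
G1 X21.01 Y2.49 E1.2154
G1 X19.60 Y4.60 E1.3505
G1 X17.49 Y6.01 E1.4855
G1 X15.00 Y6.50 E1.6206
G1 X12.51 Y6.01 E1.7556
G1 X10.40 Y4.60 E1.8907
G1 X8.99 Y2.49 E2.0257
G1 X8.50 Y0.00 E2.1608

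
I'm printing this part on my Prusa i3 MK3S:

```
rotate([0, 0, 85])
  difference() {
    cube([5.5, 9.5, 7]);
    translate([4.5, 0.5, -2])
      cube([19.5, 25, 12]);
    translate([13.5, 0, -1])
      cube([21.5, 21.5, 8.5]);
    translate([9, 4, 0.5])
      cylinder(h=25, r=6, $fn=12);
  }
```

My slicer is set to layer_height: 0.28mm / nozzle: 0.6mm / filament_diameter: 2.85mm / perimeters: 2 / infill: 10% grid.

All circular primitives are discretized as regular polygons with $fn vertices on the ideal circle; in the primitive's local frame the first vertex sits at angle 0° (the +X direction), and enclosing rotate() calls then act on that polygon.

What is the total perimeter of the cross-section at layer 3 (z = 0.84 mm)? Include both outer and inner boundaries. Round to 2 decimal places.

29.22 mm

At z = 0.84 mm: the cube (footprint 5.5×9.5) is included at this height (perimeter 30.00 mm); the 19.5×25 cube at (4.5, 0.5) contributes its full rectangle (perimeter 89.00 mm); the cube at (13.5, 0) is present — its section is the full 21.5×21.5 rectangle (perimeter 86.00 mm); the r=6 cylinder at (9, 4) contributes a regular 12-gon of circumradius 6 (perimeter = 2·12·6.000·sin(180°/12) = 37.27 mm); Taking the first minus the rest: starting from the 5.5×9.5 cube, the 19.5×25 cube at (4.5, 0.5) partially overlaps it — only the 9.00 mm² overlap (of its 487.50 mm²) is removed, clipping the outline; the 21.5×21.5 cube at (13.5, 0) misses the remaining region (no effect); the r=6 cylinder at (9, 4) partially overlaps it — only the 7.53 mm² overlap (of its 108.00 mm²) is removed, clipping the outline — boundary = 29.22 mm; (whole slice rotated 85° about Z — lengths, areas and connectivity unchanged). Overall, the cross-section is a single solid region. Total boundary length (outer) = 29.22 mm.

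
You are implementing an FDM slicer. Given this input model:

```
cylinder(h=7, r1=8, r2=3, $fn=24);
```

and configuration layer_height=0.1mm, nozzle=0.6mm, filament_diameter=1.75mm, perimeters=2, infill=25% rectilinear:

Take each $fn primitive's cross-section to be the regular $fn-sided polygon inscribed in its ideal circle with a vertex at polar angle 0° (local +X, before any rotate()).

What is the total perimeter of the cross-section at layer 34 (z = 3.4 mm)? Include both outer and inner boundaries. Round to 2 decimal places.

34.91 mm

At z = 3.4 mm: the cone contributes a regular 24-gon of circumradius 5.571 (interpolated between r1=8 and r2=3 at t=0.486) (perimeter = 2·24·5.571·sin(180°/24) = 34.91 mm). Overall, the cross-section is a single solid region. Total boundary length (outer) = 34.91 mm.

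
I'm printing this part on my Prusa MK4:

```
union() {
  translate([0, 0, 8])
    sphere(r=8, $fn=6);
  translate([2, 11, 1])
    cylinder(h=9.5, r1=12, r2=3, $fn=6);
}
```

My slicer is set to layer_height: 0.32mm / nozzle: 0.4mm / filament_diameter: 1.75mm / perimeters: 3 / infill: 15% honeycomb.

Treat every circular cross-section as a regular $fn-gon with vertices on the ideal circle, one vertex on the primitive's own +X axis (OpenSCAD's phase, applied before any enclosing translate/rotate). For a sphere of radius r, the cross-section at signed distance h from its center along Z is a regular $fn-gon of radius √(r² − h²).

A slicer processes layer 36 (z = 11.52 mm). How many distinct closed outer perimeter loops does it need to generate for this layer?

1

At z = 11.52 mm: the sphere: section is a regular 6-gon, circumradius = √(r²−h²) = √(8²−3.52²) = 7.184; the cone at (2, 11) is not intersected at this z (z outside [1, 10.5]); Merging all regions: only the r=8 sphere is present, so the union is just that shape — 1 connected region. The result has 1 disconnected region.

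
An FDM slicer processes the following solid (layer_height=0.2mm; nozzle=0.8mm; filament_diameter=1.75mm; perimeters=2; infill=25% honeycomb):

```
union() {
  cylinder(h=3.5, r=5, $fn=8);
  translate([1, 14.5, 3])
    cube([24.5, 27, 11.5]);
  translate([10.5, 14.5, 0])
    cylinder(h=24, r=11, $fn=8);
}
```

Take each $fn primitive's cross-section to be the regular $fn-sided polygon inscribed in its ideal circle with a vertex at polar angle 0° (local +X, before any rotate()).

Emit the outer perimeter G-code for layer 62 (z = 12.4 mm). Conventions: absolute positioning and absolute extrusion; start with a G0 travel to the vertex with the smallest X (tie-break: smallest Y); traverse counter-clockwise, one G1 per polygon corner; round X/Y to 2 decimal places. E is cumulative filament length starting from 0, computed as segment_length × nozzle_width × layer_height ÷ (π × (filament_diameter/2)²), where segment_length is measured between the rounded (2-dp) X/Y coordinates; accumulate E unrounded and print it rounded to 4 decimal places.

G0 X-0.50 Y14.50 Z12.40
G1 X2.72 Y6.72 E0.5601
G1 X10.50 Y3.50 E1.1202
G1 X18.28 Y6.72 E1.6803
G1 X21.50 Y14.50 E2.2404
G1 X25.50 Y14.50 E2.5065
G1 X25.50 Y41.50 E4.3025
G1 X1.00 Y41.50 E5.9323
G1 X1.00 Y18.12 E7.4875
G1 X-0.50 Y14.50 E7.7482

At z = 12.4 mm: the cylinder is not intersected at this z (z outside [0, 3.5]); the cube at (1, 14.5) (footprint 24.5×27) is included at this height; the r=11 cylinder at (10.5, 14.5) contributes a regular 8-gon of circumradius 11; Combining (union): the regions partially overlap (shared area 168.40 mm²), so overlapping operands fuse into one piece — 1 connected region. The outline is a single polygon with 9 vertices. Extrusion per mm of travel: 0.8 × 0.2 / (π × 0.875²) = 0.066520. Accumulating E over each segment gives final E = 7.7482.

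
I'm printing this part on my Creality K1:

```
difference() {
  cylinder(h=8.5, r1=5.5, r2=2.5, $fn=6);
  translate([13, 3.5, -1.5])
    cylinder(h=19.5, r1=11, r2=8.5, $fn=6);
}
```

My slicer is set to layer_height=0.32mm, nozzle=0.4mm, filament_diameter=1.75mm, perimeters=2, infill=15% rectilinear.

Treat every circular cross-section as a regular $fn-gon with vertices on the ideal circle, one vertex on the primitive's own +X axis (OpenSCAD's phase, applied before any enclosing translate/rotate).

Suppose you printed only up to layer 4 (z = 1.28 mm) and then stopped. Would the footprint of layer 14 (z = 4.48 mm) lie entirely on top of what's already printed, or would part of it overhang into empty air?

entirely on top

Compare the two slices. At z = 1.28: the cone: at t=0.151 of its height the radius interpolates to r₁+(r₂−r₁)t = 5.048, giving a regular 6-gon of that circumradius (area = (6/2)·5.048²·sin(360°/6) = 66.21 mm²); the cone at (13, 3.5) (r1=11→r2=8.5) has section circumradius 10.644 here — a regular 6-gon (area = (6/2)·10.644²·sin(360°/6) = 294.33 mm²); Subtracting the remaining from the first: starting from the cone (66.21 mm²), the cone at (13, 3.5) partially overlaps it — only the 2.74 mm² overlap (of its 294.33 mm²) is removed, clipping the outline — area = 63.47 mm². At z = 4.48: the cone: at t=0.527 of its height the radius interpolates to r₁+(r₂−r₁)t = 3.919, giving a regular 6-gon of that circumradius (area = (6/2)·3.919²·sin(360°/6) = 39.90 mm²); the cone at (13, 3.5) contributes a regular 6-gon of circumradius 10.233 (interpolated between r1=11 and r2=8.5 at t=0.307) (area = (6/2)·10.233²·sin(360°/6) = 272.07 mm²); Subtracting the remaining from the first: starting from the cone (39.90 mm²), the cone at (13, 3.5) misses the remaining region (no effect) — area = 39.90 mm². Checking containment: the cross-section at z = 4.48 is a subset of the cross-section at z = 1.28.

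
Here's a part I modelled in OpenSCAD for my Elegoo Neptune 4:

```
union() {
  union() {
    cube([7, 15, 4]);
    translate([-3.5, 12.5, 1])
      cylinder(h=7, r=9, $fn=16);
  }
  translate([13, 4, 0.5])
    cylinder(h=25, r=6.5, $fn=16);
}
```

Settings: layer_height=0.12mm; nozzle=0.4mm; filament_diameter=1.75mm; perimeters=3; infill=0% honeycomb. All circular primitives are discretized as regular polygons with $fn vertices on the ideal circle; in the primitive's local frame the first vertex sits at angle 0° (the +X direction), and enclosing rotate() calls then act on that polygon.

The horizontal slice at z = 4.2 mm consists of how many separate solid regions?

2

At z = 4.2 mm: the cube does not reach this height (z outside [0, 4]); the r=9 cylinder at (-3.5, 12.5) gives a regular 16-gon of circumradius 9 (constant along its height); Taking the union: only the r=9 cylinder at (-3.5, 12.5) is present, so the union is just that shape — 1 connected region; the r=6.5 cylinder at (13, 4) contributes a regular 16-gon of circumradius 6.5; Combining (union): the 2 present regions are separate (no shared area or edge), so areas and boundary lengths simply add and each stays a separate island — 2 connected regions. The result has 2 disconnected regions.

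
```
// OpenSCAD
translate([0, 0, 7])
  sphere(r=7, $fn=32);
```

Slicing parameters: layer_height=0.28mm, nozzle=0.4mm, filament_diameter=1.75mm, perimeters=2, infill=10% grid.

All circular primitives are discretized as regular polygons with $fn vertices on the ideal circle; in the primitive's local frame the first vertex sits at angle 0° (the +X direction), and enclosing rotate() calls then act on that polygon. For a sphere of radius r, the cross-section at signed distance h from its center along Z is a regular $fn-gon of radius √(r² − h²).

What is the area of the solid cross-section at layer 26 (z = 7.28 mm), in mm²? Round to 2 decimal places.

152.71 mm²

At z = 7.28 mm: the r=7 sphere contributes a regular 32-gon of circumradius √(7²−0.28²) = 6.994 (area = (32/2)·6.994²·sin(360°/32) = 152.71 mm²). Overall, the cross-section is a single solid region. Net area = 152.71 mm².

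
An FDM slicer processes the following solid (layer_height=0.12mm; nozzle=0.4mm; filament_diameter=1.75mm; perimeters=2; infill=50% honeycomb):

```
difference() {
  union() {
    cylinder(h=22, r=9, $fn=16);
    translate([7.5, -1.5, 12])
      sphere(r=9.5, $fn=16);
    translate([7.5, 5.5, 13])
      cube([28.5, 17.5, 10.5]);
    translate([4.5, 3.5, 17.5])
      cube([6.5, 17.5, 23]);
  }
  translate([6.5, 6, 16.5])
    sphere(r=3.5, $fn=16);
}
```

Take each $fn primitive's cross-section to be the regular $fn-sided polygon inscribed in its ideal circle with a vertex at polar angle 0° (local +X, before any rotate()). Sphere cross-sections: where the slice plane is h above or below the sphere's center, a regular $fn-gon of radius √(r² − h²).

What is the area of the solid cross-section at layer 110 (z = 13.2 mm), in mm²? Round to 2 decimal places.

879.94 mm²

At z = 13.2 mm: the r=9 cylinder contributes a regular 16-gon of circumradius 9 (area = (16/2)·9.000²·sin(360°/16) = 247.98 mm²); the r=9.5 sphere at (7.5, -1.5) contributes a regular 16-gon of circumradius √(9.5²−1.2²) = 9.424 (area = (16/2)·9.424²·sin(360°/16) = 271.89 mm²); the cube at (7.5, 5.5) (footprint 28.5×17.5) is included at this height (area 498.75 mm²); the cube at (4.5, 3.5) does not reach this height (z outside [17.5, 40.5]); Merging all regions: the regions partially overlap — summed areas 1018.62 mm² minus the doubly-counted overlap 134.51 mm² gives 884.10 mm² — area = 884.10 mm²; the r=3.5 sphere at (6.5, 6) contributes a regular 16-gon of circumradius √(3.5²−3.3²) = 1.166 (area = (16/2)·1.166²·sin(360°/16) = 4.16 mm²); After the difference (first − rest): starting from that combined region (884.10 mm²), the r=3.5 sphere at (6.5, 6) lies wholly inside it (removes its full 4.16 mm² and its 7.28 mm outline becomes a hole wall) — area = 879.94 mm². Overall, the cross-section is one region with 1 hole. Net area = 879.94 mm².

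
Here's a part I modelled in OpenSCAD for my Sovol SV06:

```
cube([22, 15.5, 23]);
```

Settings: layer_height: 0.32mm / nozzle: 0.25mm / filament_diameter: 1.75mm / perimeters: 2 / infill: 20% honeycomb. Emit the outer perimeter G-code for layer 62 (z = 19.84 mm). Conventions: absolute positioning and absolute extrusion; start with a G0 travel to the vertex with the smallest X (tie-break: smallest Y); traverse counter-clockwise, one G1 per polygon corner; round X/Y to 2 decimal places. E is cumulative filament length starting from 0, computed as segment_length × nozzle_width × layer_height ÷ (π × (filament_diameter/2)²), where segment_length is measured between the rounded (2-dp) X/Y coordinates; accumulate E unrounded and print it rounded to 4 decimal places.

G0 X0.00 Y0.00 Z19.84
G1 X22.00 Y0.00 E0.7317
G1 X22.00 Y15.50 E1.2473
G1 X0.00 Y15.50 E1.9790
G1 X0.00 Y0.00 E2.4945

At z = 19.84 mm: the cube is present — its section is the full 22×15.5 rectangle. The outline is a single polygon with 4 vertices. Extrusion per mm of travel: 0.25 × 0.32 / (π × 0.875²) = 0.033260. Accumulating E over each segment gives final E = 2.4945.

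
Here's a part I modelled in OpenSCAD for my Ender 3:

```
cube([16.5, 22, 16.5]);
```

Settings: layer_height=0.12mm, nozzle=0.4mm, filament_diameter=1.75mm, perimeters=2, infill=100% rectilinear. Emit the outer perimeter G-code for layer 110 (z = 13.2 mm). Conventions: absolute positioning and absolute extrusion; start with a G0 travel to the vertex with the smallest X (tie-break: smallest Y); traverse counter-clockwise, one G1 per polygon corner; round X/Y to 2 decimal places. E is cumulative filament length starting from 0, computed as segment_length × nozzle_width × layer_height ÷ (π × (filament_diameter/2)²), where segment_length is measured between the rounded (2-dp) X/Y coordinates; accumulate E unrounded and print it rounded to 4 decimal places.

G0 X0.00 Y0.00 Z13.20
G1 X16.50 Y0.00 E0.3293
G1 X16.50 Y22.00 E0.7683
G1 X0.00 Y22.00 E1.0976
G1 X0.00 Y0.00 E1.5366

At z = 13.2 mm: the cube (footprint 16.5×22) is included at this height. The outline is a single polygon with 4 vertices. Extrusion per mm of travel: 0.4 × 0.12 / (π × 0.875²) = 0.019956. Accumulating E over each segment gives final E = 1.5366.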